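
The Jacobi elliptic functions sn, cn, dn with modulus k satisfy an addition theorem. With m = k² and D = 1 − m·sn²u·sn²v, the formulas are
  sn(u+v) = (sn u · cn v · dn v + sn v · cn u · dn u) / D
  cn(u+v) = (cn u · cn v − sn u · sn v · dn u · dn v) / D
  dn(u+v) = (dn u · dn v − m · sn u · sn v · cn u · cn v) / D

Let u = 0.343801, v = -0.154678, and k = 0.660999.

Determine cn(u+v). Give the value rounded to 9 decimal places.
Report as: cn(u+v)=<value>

cn(u+v)=0.982261245

sn u = 0.3343521294158444, cn u = 0.9424482232754702, dn u = 0.9752723521704037
sn v = -0.1537970844063361, cn v = 0.9881024525969513, dn v = 0.9948192305809911
m = k² = 0.436919678001
D = 1 − m·sn²u·sn²v = 0.9988446701433564
cn(u+v) = (cn u·cn v − sn u·sn v·dn u·dn v)/D = 0.9811264090875767/0.9988446701433564 = 0.9822612448307536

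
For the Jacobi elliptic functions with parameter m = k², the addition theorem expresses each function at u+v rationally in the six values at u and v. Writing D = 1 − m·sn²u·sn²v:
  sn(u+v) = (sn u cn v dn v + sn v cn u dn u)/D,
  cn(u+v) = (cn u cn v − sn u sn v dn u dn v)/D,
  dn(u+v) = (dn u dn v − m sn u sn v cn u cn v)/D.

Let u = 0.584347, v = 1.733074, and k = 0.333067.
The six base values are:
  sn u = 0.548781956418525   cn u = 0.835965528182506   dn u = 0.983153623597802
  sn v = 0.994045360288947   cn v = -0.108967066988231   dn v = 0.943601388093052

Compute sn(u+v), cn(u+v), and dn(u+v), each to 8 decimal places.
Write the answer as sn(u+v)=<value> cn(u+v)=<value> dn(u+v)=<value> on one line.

m = k² = 0.110933626489
D = 1 − m·sn²u·sn²v = 0.9669877395371473
sn(u+v) = (sn u·cn v·dn v + sn v·cn u·dn u)/D = 0.760561953257369/0.9669877395371473 = 0.786526987013729
cn(u+v) = (cn u·cn v − sn u·sn v·dn u·dn v)/D = -0.5971689908832318/0.9669877395371473 = -0.6175559073469424
dn(u+v) = (dn u·dn v − m·sn u·sn v·cn u·cn v)/D = 0.9332176780707876/0.9669877395371473 = 0.9650770531149403

sn(u+v)=0.78652699 cn(u+v)=-0.61755591 dn(u+v)=0.96507705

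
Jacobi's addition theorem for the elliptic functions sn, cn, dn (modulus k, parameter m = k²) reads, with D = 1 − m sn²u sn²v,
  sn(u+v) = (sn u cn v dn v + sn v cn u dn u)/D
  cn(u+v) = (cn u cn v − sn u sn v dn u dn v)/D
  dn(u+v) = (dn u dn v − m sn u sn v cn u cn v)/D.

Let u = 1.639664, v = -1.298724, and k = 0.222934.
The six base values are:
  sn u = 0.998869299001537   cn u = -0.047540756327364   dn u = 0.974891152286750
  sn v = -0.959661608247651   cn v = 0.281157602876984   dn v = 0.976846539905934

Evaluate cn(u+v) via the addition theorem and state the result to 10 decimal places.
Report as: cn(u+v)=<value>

cn(u+v)=0.9425479367

m = k² = 0.049699568356
D = 1 − m·sn²u·sn²v = 0.954332610272142
cn(u+v) = (cn u·cn v − sn u·sn v·dn u·dn v)/D = 0.8995042327414071/0.954332610272142 = 0.9425479367040598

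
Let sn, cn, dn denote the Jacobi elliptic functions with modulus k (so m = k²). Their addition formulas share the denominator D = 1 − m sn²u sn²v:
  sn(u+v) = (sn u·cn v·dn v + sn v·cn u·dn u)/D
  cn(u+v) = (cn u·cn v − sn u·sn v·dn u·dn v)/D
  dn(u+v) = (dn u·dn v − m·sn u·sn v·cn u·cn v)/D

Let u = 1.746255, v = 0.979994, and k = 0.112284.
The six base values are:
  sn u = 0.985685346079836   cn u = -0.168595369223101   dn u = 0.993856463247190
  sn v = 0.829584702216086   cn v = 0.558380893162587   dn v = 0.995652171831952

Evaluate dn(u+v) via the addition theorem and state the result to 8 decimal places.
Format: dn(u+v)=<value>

dn(u+v)=0.99892696

m = k² = 0.012607696656
D = 1 − m·sn²u·sn²v = 0.9915698787510656
dn(u+v) = (dn u·dn v − m·sn u·sn v·cn u·cn v)/D = 0.9905058806186643/0.9915698787510656 = 0.9989269559763741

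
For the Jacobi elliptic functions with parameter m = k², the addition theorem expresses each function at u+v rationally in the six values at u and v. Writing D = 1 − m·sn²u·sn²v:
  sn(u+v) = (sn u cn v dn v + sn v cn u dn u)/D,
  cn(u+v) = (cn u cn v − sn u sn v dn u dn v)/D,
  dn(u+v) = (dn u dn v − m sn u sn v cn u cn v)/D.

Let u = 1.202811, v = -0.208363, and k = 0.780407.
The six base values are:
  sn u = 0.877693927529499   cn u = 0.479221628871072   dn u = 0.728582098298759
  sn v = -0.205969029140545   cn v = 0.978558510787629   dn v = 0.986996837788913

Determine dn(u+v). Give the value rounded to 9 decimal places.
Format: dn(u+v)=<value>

m = k² = 0.609035085649
D = 1 − m·sn²u·sn²v = 0.9800963675359217
dn(u+v) = (dn u·dn v − m·sn u·sn v·cn u·cn v)/D = 0.7707392271843314/0.9800963675359217 = 0.7863912699952771

dn(u+v)=0.786391270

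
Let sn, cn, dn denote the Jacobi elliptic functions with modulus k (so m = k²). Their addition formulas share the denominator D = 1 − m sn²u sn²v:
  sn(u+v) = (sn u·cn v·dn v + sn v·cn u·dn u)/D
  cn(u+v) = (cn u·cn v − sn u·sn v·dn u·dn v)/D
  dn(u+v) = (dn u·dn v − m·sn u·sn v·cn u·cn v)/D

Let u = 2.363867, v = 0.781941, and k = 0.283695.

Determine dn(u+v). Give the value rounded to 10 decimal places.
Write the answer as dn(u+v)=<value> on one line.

sn u = 0.742629431582435, cn u = -0.669702566328926, dn u = 0.9775550263192353
sn v = 0.7006265494767384, cn v = 0.7135281621410044, dn v = 0.980047332192599
m = k² = 0.080482853025
D = 1 − m·sn²u·sn²v = 0.9782118248370794
dn(u+v) = (dn u·dn v − m·sn u·sn v·cn u·cn v)/D = 0.978060569012359/0.9782118248370794 = 0.9998453751826753

dn(u+v)=0.9998453752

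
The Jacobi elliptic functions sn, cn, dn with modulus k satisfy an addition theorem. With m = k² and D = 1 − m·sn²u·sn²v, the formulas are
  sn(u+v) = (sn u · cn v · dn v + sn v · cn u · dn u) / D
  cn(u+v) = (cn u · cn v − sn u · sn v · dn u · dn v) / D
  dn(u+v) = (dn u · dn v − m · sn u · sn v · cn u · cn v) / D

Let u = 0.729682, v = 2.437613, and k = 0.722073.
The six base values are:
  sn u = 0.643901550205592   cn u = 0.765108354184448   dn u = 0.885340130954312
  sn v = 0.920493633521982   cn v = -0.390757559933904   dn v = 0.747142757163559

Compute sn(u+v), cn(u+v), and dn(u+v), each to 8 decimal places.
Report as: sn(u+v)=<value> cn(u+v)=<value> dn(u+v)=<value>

sn(u+v)=0.53320063 cn(u+v)=-0.84598883 dn(u+v)=0.92291249

m = k² = 0.521389417329
D = 1 − m·sn²u·sn²v = 0.8168348982433849
sn(u+v) = (sn u·cn v·dn v + sn v·cn u·dn u)/D = 0.4355368782867564/0.8168348982433849 = 0.5332006250264094
cn(u+v) = (cn u·cn v − sn u·sn v·dn u·dn v)/D = -0.6910331964822734/0.8168348982433849 = -0.8459888258549556
dn(u+v) = (dn u·dn v − m·sn u·sn v·cn u·cn v)/D = 0.7538671338492746/0.8168348982433849 = 0.9229124948878611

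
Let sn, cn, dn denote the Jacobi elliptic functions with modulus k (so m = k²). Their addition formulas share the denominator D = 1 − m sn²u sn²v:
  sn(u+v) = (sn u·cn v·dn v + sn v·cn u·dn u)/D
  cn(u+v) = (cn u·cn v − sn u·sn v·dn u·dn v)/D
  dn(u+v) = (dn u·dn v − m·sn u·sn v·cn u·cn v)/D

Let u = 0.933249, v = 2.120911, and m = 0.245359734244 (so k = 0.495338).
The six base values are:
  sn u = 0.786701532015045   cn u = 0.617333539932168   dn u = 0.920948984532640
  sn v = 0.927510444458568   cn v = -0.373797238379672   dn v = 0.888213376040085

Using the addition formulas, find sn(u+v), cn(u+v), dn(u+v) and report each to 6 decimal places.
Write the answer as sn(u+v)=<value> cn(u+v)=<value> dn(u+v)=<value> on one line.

sn(u+v)=0.306115 cn(u+v)=-0.951994 dn(u+v)=0.988437

m = k² = 0.245359734244
D = 1 − m·sn²u·sn²v = 0.8693645932056077
sn(u+v) = (sn u·cn v·dn v + sn v·cn u·dn u)/D = 0.2661258956349514/0.8693645932056077 = 0.3061154062574201
cn(u+v) = (cn u·cn v − sn u·sn v·dn u·dn v)/D = -0.8276302336140498/0.8693645932056077 = -0.9519944107251127
dn(u+v) = (dn u·dn v − m·sn u·sn v·cn u·cn v)/D = 0.859312332824166/0.8693645932056077 = 0.9884372328249808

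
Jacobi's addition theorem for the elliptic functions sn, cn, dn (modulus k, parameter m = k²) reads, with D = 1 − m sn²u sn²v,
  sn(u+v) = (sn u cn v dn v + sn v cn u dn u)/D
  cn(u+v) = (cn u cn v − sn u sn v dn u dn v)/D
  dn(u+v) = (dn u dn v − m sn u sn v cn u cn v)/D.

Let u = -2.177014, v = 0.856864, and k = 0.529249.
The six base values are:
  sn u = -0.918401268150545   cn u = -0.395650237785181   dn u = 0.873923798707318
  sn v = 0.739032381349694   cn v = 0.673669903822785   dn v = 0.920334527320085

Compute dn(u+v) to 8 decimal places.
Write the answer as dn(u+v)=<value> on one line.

m = k² = 0.280104504001
D = 1 − m·sn²u·sn²v = 0.8709636774958319
dn(u+v) = (dn u·dn v − m·sn u·sn v·cn u·cn v)/D = 0.7536294801514479/0.8709636774958319 = 0.865282329933965

dn(u+v)=0.86528233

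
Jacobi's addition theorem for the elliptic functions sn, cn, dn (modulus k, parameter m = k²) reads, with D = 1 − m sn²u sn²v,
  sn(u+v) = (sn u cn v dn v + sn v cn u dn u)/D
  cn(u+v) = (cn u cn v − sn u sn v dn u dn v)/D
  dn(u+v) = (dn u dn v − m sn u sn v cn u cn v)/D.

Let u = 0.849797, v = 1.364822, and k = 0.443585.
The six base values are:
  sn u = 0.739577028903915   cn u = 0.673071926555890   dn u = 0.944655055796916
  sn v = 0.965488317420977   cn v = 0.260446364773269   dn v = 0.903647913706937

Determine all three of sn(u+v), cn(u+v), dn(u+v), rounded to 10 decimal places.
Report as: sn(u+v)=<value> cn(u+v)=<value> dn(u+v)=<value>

sn(u+v)=0.8758045322 cn(u+v)=-0.4826659521 dn(u+v)=0.9214513571

m = k² = 0.196767652225
D = 1 − m·sn²u·sn²v = 0.899673750522347
sn(u+v) = (sn u·cn v·dn v + sn v·cn u·dn u)/D = 0.7879383482302202/0.899673750522347 = 0.8758045322237604
cn(u+v) = (cn u·cn v − sn u·sn v·dn u·dn v)/D = -0.4342418873936259/0.899673750522347 = -0.482665952120429
dn(u+v) = (dn u·dn v − m·sn u·sn v·cn u·cn v)/D = 0.8290055983890941/0.899673750522347 = 0.9214513571255988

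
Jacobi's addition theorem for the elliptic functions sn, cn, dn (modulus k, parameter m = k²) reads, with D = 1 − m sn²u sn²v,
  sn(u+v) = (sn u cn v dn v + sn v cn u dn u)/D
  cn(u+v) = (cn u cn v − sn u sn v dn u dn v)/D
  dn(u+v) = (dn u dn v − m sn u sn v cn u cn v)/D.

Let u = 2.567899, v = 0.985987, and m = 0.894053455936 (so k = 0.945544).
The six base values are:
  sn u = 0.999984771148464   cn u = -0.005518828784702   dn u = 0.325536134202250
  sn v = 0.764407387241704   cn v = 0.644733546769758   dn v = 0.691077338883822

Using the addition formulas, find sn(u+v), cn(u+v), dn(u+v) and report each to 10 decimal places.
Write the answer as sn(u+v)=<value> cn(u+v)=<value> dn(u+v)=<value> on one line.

m = k² = 0.894053455936
D = 1 − m·sn²u·sn²v = 0.4776037996705672
sn(u+v) = (sn u·cn v·dn v + sn v·cn u·dn u)/D = 0.44418064077377/0.4776037996705672 = 0.9300190682740564
cn(u+v) = (cn u·cn v − sn u·sn v·dn u·dn v)/D = -0.1755247783692273/0.4776037996705672 = -0.367511268734247
dn(u+v) = (dn u·dn v − m·sn u·sn v·cn u·cn v)/D = 0.2274023394102576/0.4776037996705672 = 0.4761317635393835

sn(u+v)=0.9300190683 cn(u+v)=-0.3675112687 dn(u+v)=0.4761317635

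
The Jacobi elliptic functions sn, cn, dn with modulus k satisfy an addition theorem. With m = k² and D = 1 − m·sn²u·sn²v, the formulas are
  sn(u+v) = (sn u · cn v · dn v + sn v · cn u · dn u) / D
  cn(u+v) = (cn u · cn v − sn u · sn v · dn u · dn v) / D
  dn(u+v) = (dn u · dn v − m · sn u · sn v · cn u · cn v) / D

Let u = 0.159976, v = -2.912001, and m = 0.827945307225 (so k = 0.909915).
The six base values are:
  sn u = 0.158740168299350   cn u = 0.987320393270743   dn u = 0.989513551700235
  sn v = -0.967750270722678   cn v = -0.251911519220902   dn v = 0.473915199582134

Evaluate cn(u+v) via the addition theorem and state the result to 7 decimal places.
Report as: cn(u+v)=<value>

cn(u+v)=-0.1801985

m = k² = 0.827945307225
D = 1 − m·sn²u·sn²v = 0.9804610183640024
cn(u+v) = (cn u·cn v − sn u·sn v·dn u·dn v)/D = -0.1766775763093617/0.9804610183640024 = -0.1801984709235722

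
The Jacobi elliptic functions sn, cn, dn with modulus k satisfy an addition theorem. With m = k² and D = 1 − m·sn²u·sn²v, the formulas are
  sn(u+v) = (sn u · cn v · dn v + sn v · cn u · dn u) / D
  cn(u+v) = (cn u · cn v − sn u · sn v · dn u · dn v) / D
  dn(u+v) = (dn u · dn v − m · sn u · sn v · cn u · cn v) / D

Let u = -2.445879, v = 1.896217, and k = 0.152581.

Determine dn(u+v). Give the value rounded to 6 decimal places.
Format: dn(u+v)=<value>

dn(u+v)=0.996825

sn u = -0.6540801736605812, cn u = -0.7564252285746054, dn u = 0.9950074967995402
sn v = 0.9515453397008547, cn v = -0.3075084819864081, dn v = 0.9894041238571775
m = k² = 0.023280961561
D = 1 − m·sn²u·sn²v = 0.9909817585826125
dn(u+v) = (dn u·dn v − m·sn u·sn v·cn u·cn v)/D = 0.9878349442249536/0.9909817585826125 = 0.9968245486555073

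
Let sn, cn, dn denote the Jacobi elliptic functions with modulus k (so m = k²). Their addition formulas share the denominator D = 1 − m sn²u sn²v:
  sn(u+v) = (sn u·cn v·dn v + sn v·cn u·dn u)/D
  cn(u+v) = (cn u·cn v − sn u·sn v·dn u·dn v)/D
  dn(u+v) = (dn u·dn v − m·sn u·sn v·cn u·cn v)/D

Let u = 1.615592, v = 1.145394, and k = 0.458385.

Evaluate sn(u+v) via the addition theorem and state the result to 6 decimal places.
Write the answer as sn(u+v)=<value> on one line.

sn(u+v)=0.533318

sn u = 0.9990452021642863, cn u = 0.04368848855843382, dn u = 0.8889793239281908
sn v = 0.8934729277138229, cn v = 0.4491170531637491, dn v = 0.9122856128826328
m = k² = 0.210116808225
D = 1 − m·sn²u·sn²v = 0.8325851925134951
sn(u+v) = (sn u·cn v·dn v + sn v·cn u·dn u)/D = 0.4440326706653702/0.8325851925134951 = 0.5333180011583896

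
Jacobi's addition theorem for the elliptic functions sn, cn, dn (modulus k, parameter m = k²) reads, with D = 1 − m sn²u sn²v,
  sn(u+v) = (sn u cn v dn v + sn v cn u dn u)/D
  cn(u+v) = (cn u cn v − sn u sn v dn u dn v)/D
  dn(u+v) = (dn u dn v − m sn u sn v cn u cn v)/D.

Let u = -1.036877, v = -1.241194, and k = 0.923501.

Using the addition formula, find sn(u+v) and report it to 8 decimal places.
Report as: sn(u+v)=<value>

sn u = -0.7899483630180412, cn u = 0.6131733717025854, dn u = 0.6839615026520167
sn v = -0.8634643423144906, cn v = 0.5044098824878476, dn v = 0.6034376513809299
m = k² = 0.852854097001
D = 1 − m·sn²u·sn²v = 0.6032097772386009
sn(u+v) = (sn u·cn v·dn v + sn v·cn u·dn u)/D = -0.6025701189108985/0.6032097772386009 = -0.9989395756636594

sn(u+v)=-0.99893958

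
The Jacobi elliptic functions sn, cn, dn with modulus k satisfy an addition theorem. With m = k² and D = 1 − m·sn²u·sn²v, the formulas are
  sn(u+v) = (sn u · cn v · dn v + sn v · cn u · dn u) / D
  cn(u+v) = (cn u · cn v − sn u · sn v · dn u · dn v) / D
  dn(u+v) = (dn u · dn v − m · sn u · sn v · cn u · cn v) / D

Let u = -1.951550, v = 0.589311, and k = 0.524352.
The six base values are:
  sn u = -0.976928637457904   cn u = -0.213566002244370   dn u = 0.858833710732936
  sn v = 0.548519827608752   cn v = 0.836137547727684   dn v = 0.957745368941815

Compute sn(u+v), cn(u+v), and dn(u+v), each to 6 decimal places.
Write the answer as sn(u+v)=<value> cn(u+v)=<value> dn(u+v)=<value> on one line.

m = k² = 0.274945019904
D = 1 − m·sn²u·sn²v = 0.9210492608010428
sn(u+v) = (sn u·cn v·dn v + sn v·cn u·dn u)/D = -0.8829393940633198/0.9210492608010428 = -0.958623421830252
cn(u+v) = (cn u·cn v − sn u·sn v·dn u·dn v)/D = 0.2622017681733763/0.9210492608010428 = 0.2846772472791929
dn(u+v) = (dn u·dn v − m·sn u·sn v·cn u·cn v)/D = 0.7962346134004393/0.9210492608010428 = 0.864486458311631

sn(u+v)=-0.958623 cn(u+v)=0.284677 dn(u+v)=0.864486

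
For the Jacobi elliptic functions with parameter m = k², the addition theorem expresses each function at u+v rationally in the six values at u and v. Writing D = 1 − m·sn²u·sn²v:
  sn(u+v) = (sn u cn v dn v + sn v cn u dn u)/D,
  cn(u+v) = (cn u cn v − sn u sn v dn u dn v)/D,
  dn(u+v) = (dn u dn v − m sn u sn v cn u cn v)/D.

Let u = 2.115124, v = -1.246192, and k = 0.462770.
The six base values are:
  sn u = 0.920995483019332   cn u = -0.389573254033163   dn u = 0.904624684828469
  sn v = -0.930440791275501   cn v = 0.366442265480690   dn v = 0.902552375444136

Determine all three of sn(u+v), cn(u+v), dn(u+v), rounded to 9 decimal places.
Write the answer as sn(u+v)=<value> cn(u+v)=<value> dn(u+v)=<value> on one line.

sn(u+v)=0.750538548 cn(u+v)=0.660826670 dn(u+v)=0.937744180

m = k² = 0.2141560729
D = 1 − m·sn²u·sn²v = 0.8427383316357809
sn(u+v) = (sn u·cn v·dn v + sn v·cn u·dn u)/D = 0.6325076036125717/0.8427383316357809 = 0.7505385478133587
cn(u+v) = (cn u·cn v − sn u·sn v·dn u·dn v)/D = 0.5569039656714086/0.8427383316357809 = 0.6608266703502627
dn(u+v) = (dn u·dn v − m·sn u·sn v·cn u·cn v)/D = 0.7902729656780751/0.8427383316357809 = 0.9377441799094756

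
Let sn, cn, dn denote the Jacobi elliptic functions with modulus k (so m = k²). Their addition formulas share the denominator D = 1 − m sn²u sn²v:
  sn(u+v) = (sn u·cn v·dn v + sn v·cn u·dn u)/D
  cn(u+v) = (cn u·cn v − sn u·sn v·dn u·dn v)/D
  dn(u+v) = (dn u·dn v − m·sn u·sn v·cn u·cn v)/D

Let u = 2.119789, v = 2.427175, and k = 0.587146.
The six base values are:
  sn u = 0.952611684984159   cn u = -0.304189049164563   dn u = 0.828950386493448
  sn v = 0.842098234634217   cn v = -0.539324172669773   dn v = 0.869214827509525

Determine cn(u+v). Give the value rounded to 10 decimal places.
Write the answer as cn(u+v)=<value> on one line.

cn(u+v)=-0.5319661213

m = k² = 0.344740425316
D = 1 − m·sn²u·sn²v = 0.7781550558136888
cn(u+v) = (cn u·cn v − sn u·sn v·dn u·dn v)/D = -0.4139521267797739/0.7781550558136888 = -0.5319661212596236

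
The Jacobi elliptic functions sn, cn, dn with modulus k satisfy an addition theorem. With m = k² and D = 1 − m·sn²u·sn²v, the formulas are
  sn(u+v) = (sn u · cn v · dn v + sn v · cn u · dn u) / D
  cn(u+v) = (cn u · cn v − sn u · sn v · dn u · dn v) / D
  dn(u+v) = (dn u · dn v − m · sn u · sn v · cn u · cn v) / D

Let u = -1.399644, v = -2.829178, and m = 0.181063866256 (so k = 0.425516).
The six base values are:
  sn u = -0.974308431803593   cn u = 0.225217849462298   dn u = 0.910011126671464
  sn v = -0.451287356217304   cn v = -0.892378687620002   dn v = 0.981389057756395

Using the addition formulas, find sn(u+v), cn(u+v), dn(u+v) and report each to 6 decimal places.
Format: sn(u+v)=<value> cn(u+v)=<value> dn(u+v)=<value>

m = k² = 0.181063866256
D = 1 − m·sn²u·sn²v = 0.9649949224883901
sn(u+v) = (sn u·cn v·dn v + sn v·cn u·dn u)/D = 0.7607790756289751/0.9649949224883901 = 0.7883762472730815
cn(u+v) = (cn u·cn v − sn u·sn v·dn u·dn v)/D = -0.5936584864326426/0.9649949224883901 = -0.615193378325558
dn(u+v) = (dn u·dn v − m·sn u·sn v·cn u·cn v)/D = 0.9090754569690313/0.9649949224883901 = 0.9420520624345238

sn(u+v)=0.788376 cn(u+v)=-0.615193 dn(u+v)=0.942052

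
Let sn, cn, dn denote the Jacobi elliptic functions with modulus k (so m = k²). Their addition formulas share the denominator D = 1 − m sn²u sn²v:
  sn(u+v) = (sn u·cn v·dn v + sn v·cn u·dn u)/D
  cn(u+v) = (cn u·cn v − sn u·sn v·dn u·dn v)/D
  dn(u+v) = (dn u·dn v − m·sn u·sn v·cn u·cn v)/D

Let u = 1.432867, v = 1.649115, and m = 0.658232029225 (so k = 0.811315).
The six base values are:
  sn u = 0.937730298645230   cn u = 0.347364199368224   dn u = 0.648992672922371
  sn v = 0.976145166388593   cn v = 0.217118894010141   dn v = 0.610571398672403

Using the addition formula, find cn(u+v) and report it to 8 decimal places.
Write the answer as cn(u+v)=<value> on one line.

cn(u+v)=-0.64060884

m = k² = 0.658232029225
D = 1 − m·sn²u·sn²v = 0.4484768781588181
cn(u+v) = (cn u·cn v − sn u·sn v·dn u·dn v)/D = -0.2872982505931303/0.4484768781588181 = -0.6406088353375268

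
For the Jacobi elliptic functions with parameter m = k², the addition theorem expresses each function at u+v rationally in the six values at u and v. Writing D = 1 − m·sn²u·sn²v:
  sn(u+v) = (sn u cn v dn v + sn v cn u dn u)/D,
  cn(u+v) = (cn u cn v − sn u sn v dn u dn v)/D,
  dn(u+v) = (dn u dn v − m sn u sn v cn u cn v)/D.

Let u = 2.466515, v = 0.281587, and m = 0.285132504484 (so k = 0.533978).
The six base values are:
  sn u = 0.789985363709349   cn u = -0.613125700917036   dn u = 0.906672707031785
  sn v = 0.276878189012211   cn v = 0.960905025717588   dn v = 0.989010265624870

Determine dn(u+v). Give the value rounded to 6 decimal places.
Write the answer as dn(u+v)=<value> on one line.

m = k² = 0.285132504484
D = 1 − m·sn²u·sn²v = 0.9863584942546917
dn(u+v) = (dn u·dn v − m·sn u·sn v·cn u·cn v)/D = 0.9334524517920096/0.9863584942546917 = 0.9463622579712676

dn(u+v)=0.946362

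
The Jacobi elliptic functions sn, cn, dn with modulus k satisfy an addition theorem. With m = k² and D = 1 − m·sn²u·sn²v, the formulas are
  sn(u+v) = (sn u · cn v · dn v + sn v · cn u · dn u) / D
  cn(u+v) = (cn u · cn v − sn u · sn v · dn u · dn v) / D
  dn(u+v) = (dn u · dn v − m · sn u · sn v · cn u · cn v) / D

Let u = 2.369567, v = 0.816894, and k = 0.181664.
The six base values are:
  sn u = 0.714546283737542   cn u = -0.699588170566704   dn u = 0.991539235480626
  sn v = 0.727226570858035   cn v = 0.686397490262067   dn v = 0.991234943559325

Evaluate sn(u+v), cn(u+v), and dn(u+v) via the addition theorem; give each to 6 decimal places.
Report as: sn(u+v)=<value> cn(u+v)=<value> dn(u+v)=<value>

m = k² = 0.033001808896
D = 1 − m·sn²u·sn²v = 0.9910887638719774
sn(u+v) = (sn u·cn v·dn v + sn v·cn u·dn u)/D = -0.01829077337732482/0.9910887638719774 = -0.01845523231023887
cn(u+v) = (cn u·cn v − sn u·sn v·dn u·dn v)/D = -0.9909199692621718/0.9910887638719774 = -0.9998296876970473
dn(u+v) = (dn u·dn v − m·sn u·sn v·cn u·cn v)/D = 0.9910831938032343/0.9910887638719774 = 0.9999943798487621

sn(u+v)=-0.018455 cn(u+v)=-0.999830 dn(u+v)=0.999994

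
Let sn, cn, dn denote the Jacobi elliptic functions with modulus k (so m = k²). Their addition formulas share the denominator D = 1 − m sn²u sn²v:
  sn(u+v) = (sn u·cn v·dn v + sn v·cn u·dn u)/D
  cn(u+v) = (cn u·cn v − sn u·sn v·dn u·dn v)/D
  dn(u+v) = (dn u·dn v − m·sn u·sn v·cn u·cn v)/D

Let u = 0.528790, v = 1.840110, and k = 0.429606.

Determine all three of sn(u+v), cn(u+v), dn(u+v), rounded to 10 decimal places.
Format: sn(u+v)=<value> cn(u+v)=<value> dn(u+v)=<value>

sn u = 0.5007785962707443, cn u = 0.8655754141131222, dn u = 0.9765837703729882
sn v = 0.9855643564645593, cn v = -0.1693012086979864, dn v = 0.9059408077524273
m = k² = 0.184561315236
D = 1 − m·sn²u·sn²v = 0.9550424981824482
sn(u+v) = (sn u·cn v·dn v + sn v·cn u·dn u)/D = 0.7562964968066888/0.9550424981824482 = 0.791898264470958
cn(u+v) = (cn u·cn v − sn u·sn v·dn u·dn v)/D = -0.5831996075551678/0.9550424981824482 = -0.6106530428384719
dn(u+v) = (dn u·dn v − m·sn u·sn v·cn u·cn v)/D = 0.8980757105177727/0.9550424981824482 = 0.9403515678379866

sn(u+v)=0.7918982645 cn(u+v)=-0.6106530428 dn(u+v)=0.9403515678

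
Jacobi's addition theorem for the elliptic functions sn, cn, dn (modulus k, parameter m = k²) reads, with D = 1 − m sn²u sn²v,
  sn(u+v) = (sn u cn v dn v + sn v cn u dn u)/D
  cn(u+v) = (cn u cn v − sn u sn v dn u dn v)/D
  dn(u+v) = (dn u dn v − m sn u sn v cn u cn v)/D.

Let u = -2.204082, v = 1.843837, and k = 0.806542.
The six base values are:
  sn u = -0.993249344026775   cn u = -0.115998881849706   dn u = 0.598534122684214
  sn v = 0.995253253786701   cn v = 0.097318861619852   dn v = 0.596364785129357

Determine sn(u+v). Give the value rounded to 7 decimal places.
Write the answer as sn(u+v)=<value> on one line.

sn(u+v)=-0.3478949

m = k² = 0.650509997764
D = 1 − m·sn²u·sn²v = 0.3643211505154283
sn(u+v) = (sn u·cn v·dn v + sn v·cn u·dn u)/D = -0.1267454762850943/0.3643211505154283 = -0.3478949166299551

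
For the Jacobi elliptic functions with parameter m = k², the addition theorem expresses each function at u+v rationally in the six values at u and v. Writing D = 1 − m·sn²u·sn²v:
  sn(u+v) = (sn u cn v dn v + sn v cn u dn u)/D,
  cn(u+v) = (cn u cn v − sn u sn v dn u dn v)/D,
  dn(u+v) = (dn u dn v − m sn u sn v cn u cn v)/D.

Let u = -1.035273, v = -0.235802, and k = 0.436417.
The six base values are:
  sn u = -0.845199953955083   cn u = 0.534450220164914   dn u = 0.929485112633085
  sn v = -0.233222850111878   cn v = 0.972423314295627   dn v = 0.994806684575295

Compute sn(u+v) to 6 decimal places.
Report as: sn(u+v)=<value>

m = k² = 0.190459797889
D = 1 − m·sn²u·sn²v = 0.9925994423636957
sn(u+v) = (sn u·cn v·dn v + sn v·cn u·dn u)/D = -0.9334804000228919/0.9925994423636957 = -0.9404401817917382

sn(u+v)=-0.940440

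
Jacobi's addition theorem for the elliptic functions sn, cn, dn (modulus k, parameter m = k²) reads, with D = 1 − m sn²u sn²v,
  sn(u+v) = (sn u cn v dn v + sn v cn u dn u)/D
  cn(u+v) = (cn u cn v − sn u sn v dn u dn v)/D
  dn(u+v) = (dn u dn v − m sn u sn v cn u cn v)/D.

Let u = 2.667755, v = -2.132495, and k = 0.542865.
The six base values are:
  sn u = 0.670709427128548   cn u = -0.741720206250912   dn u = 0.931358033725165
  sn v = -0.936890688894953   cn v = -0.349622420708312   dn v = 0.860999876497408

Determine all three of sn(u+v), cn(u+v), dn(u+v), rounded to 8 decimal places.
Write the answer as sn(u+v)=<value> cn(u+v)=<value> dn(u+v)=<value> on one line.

sn(u+v)=0.50395421 cn(u+v)=0.86373037 dn(u+v)=0.96184951

m = k² = 0.294702408225
D = 1 − m·sn²u·sn²v = 0.8836328624135199
sn(u+v) = (sn u·cn v·dn v + sn v·cn u·dn u)/D = 0.4453105022861887/0.8836328624135199 = 0.5039542113337492
cn(u+v) = (cn u·cn v − sn u·sn v·dn u·dn v)/D = 0.7632205396153414/0.8836328624135199 = 0.863730370473899
dn(u+v) = (dn u·dn v − m·sn u·sn v·cn u·cn v)/D = 0.8499218332287796/0.8836328624135199 = 0.9618495071667397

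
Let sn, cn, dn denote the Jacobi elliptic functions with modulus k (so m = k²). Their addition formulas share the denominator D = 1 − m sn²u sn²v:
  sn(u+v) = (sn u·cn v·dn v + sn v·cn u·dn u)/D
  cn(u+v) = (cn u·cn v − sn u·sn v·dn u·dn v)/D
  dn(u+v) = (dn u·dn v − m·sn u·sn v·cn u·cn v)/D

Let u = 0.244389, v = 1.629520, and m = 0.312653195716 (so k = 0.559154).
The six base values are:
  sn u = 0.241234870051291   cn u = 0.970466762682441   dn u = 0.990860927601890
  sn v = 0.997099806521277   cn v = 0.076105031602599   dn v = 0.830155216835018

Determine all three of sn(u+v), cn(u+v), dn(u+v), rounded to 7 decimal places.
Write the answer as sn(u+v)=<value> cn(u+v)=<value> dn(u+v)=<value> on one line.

sn(u+v)=0.9919942 cn(u+v)=-0.1262837 dn(u+v)=0.8320654

m = k² = 0.312653195716
D = 1 − m·sn²u·sn²v = 0.9819107606599126
sn(u+v) = (sn u·cn v·dn v + sn v·cn u·dn u)/D = 0.9740497528036357/0.9819107606599126 = 0.9919941728197441
cn(u+v) = (cn u·cn v − sn u·sn v·dn u·dn v)/D = -0.1239992780741256/0.9819107606599126 = -0.1262836533034727
dn(u+v) = (dn u·dn v − m·sn u·sn v·cn u·cn v)/D = 0.8170139877382923/0.9819107606599126 = 0.8320654182353616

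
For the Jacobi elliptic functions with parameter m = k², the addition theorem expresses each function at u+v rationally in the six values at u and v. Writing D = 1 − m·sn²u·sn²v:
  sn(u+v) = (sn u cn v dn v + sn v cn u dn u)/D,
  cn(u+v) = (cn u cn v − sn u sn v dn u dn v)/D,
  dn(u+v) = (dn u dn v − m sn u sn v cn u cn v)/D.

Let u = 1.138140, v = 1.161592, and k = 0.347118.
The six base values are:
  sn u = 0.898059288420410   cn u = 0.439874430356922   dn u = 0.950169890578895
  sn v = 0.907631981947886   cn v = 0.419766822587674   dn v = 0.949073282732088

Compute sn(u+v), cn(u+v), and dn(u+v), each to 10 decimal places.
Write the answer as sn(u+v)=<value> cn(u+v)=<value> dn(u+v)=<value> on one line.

m = k² = 0.120490905924
D = 1 − m·sn²u·sn²v = 0.9199458466291352
sn(u+v) = (sn u·cn v·dn v + sn v·cn u·dn u)/D = 0.7371270933887815/0.9199458466291352 = 0.8012722662858493
cn(u+v) = (cn u·cn v − sn u·sn v·dn u·dn v)/D = -0.5504034964663678/0.9199458466291352 = -0.5982998874152819
dn(u+v) = (dn u·dn v − m·sn u·sn v·cn u·cn v)/D = 0.8836463442244956/0.9199458466291352 = 0.9605416965165414

sn(u+v)=0.8012722663 cn(u+v)=-0.5982998874 dn(u+v)=0.9605416965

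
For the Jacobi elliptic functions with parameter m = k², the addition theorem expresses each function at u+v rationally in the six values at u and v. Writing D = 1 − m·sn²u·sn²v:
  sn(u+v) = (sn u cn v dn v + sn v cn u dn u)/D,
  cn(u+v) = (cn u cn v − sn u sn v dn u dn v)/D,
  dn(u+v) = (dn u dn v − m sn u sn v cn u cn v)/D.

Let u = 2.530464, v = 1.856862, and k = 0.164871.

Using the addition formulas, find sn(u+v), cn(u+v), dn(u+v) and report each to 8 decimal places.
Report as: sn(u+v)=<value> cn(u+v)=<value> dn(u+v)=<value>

sn u = 0.5905589400958089, cn u = -0.8069945094440946, dn u = 0.9952486391189294
sn v = 0.9633562568988113, cn v = -0.2682251335984594, dn v = 0.987306024965844
m = k² = 0.027182446641
D = 1 − m·sn²u·sn²v = 0.9912019001632365
sn(u+v) = (sn u·cn v·dn v + sn v·cn u·dn u)/D = -0.9301213817715762/0.9912019001632365 = -0.9383773191096574
cn(u+v) = (cn u·cn v − sn u·sn v·dn u·dn v)/D = -0.3425717765060988/0.9912019001632365 = -0.345612509872794
dn(u+v) = (dn u·dn v − m·sn u·sn v·cn u·cn v)/D = 0.9792675688510022/0.9912019001632365 = 0.987959737254066

sn(u+v)=-0.93837732 cn(u+v)=-0.34561251 dn(u+v)=0.98795974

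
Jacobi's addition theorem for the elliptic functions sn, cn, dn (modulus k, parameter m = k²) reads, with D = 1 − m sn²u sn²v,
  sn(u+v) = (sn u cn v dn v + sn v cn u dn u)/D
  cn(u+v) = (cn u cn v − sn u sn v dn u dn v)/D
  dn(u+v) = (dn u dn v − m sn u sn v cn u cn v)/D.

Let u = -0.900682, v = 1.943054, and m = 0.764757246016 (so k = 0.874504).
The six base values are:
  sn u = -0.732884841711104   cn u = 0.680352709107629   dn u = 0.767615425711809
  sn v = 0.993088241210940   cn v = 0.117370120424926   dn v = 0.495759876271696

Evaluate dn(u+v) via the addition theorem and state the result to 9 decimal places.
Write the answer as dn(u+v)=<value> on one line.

m = k² = 0.764757246016
D = 1 − m·sn²u·sn²v = 0.5948920572203802
dn(u+v) = (dn u·dn v − m·sn u·sn v·cn u·cn v)/D = 0.4249995595268155/0.5948920572203802 = 0.7144145805419162

dn(u+v)=0.714414581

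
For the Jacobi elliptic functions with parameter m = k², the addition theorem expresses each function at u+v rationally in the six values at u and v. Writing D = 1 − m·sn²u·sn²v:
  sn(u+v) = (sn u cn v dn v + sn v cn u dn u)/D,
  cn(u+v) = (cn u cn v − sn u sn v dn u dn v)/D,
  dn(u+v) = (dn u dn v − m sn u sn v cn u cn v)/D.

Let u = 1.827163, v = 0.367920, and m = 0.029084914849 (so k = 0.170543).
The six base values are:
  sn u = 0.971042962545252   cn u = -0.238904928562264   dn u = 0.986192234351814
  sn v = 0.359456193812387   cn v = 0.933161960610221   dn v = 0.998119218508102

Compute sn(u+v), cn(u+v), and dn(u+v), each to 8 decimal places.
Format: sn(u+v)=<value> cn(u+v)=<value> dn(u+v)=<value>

m = k² = 0.029084914849
D = 1 − m·sn²u·sn²v = 0.9964564657917759
sn(u+v) = (sn u·cn v·dn v + sn v·cn u·dn u)/D = 0.8197460001518515/0.9964564657917759 = 0.8226611280006982
cn(u+v) = (cn u·cn v − sn u·sn v·dn u·dn v)/D = -0.5665174167254502/0.9964564657917759 = -0.5685320294201716
dn(u+v) = (dn u·dn v − m·sn u·sn v·cn u·cn v)/D = 0.9866006817361395/0.9964564657917759 = 0.9901091674408424

sn(u+v)=0.82266113 cn(u+v)=-0.56853203 dn(u+v)=0.99010917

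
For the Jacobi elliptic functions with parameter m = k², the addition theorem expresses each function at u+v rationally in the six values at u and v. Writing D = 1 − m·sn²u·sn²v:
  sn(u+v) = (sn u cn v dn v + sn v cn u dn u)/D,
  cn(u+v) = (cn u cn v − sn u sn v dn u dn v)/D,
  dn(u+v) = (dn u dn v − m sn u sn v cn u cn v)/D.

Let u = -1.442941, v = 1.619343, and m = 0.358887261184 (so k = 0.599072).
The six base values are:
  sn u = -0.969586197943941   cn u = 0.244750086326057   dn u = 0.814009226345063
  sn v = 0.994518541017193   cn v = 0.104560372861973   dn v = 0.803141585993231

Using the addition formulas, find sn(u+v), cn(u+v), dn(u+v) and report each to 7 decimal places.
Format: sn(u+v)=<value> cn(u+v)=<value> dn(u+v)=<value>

sn(u+v)=0.1751675 cn(u+v)=0.9845386 dn(u+v)=0.9944788

m = k² = 0.358887261184
D = 1 − m·sn²u·sn²v = 0.6662996509571004
sn(u+v) = (sn u·cn v·dn v + sn v·cn u·dn u)/D = 0.116714033351111/0.6662996509571004 = 0.1751674838542361
cn(u+v) = (cn u·cn v − sn u·sn v·dn u·dn v)/D = 0.6559977585971385/0.6662996509571004 = 0.9845386496223376
dn(u+v) = (dn u·dn v − m·sn u·sn v·cn u·cn v)/D = 0.6626208592919208/0.6662996509571004 = 0.9944787729366281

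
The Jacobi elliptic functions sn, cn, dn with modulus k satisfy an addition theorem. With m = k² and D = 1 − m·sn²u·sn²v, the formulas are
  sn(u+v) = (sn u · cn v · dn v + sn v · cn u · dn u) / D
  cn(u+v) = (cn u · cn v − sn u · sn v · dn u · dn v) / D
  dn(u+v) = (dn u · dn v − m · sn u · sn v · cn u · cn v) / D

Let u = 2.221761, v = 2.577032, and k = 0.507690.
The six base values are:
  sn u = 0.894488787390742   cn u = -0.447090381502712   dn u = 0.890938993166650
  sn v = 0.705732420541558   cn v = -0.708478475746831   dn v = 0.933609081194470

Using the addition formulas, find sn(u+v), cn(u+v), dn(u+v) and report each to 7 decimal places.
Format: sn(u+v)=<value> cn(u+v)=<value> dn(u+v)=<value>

sn(u+v)=-0.9726736 cn(u+v)=-0.2321768 dn(u+v)=0.8695660

m = k² = 0.2577491361
D = 1 − m·sn²u·sn²v = 0.8972865875522041
sn(u+v) = (sn u·cn v·dn v + sn v·cn u·dn u)/D = -0.8727669723336379/0.8972865875522041 = -0.9726735966426784
cn(u+v) = (cn u·cn v − sn u·sn v·dn u·dn v)/D = -0.2083291439157137/0.8972865875522041 = -0.2321768170903291
dn(u+v) = (dn u·dn v − m·sn u·sn v·cn u·cn v)/D = 0.7802499498858035/0.8972865875522041 = 0.8695660457985042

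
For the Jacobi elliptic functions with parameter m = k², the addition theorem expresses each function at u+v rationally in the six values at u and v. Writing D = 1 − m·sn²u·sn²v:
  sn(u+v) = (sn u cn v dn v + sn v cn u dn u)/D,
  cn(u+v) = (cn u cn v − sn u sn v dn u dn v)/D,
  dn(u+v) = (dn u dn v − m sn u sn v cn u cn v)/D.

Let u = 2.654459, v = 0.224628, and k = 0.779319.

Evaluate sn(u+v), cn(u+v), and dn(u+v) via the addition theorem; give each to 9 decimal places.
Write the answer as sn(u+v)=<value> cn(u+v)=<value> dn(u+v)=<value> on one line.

sn u = 0.8971128801753532, cn u = -0.441801403600625, dn u = 0.7149876206578134
sn v = 0.2216379759107508, cn v = 0.9751290210193651, dn v = 0.9849697924455544
m = k² = 0.607338103761
D = 1 − m·sn²u·sn²v = 0.9759888442990717
sn(u+v) = (sn u·cn v·dn v + sn v·cn u·dn u)/D = 0.7916408013855555/0.9759888442990717 = 0.811116649549504
cn(u+v) = (cn u·cn v − sn u·sn v·dn u·dn v)/D = -0.5708406658410673/0.9759888442990717 = -0.5848844166359599
dn(u+v) = (dn u·dn v − m·sn u·sn v·cn u·cn v)/D = 0.7562660742398991/0.9759888442990717 = 0.7748716377829385

sn(u+v)=0.811116650 cn(u+v)=-0.584884417 dn(u+v)=0.774871638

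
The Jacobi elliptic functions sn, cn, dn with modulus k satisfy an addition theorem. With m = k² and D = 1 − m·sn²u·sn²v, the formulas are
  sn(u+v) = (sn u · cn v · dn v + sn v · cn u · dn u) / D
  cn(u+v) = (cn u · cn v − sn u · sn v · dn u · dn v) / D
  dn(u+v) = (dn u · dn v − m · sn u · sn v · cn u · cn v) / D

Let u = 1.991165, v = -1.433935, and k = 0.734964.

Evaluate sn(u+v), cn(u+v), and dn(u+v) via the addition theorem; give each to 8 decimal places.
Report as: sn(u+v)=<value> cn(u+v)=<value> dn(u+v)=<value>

sn u = 0.9976292157580731, cn u = -0.0688182233564042, dn u = 0.6799898128057874
sn v = -0.9508733569928444, cn v = 0.3095801333437897, dn v = 0.7152607460151607
m = k² = 0.540172081296
D = 1 − m·sn²u·sn²v = 0.5139109815086114
sn(u+v) = (sn u·cn v·dn v + sn v·cn u·dn u)/D = 0.2654023287669371/0.5139109815086114 = 0.5164363835694564
cn(u+v) = (cn u·cn v − sn u·sn v·dn u·dn v)/D = 0.4400751081352262/0.5139109815086114 = 0.8563255582578984
dn(u+v) = (dn u·dn v − m·sn u·sn v·cn u·cn v)/D = 0.4754530911484324/0.5139109815086114 = 0.9251662413453707

sn(u+v)=0.51643638 cn(u+v)=0.85632556 dn(u+v)=0.92516624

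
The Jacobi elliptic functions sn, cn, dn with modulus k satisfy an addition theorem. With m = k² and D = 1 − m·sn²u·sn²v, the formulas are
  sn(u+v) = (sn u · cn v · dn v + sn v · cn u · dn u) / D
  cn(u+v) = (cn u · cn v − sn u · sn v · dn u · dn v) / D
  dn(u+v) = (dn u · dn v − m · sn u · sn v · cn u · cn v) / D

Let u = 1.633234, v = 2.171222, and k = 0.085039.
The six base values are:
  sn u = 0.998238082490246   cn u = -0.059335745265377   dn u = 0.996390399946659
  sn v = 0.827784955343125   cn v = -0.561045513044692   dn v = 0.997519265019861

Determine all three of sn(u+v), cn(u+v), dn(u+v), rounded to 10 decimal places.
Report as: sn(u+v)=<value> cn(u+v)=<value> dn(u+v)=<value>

m = k² = 0.007231631521
D = 1 − m·sn²u·sn²v = 0.9950621304184644
sn(u+v) = (sn u·cn v·dn v + sn v·cn u·dn u)/D = -0.6076075878104061/0.9950621304184644 = -0.6106227633794909
cn(u+v) = (cn u·cn v − sn u·sn v·dn u·dn v)/D = -0.7880112071716701/0.9950621304184644 = -0.7919216128145476
dn(u+v) = (dn u·dn v − m·sn u·sn v·cn u·cn v)/D = 0.9937196884361765/0.9950621304184644 = 0.9986508963196867

sn(u+v)=-0.6106227634 cn(u+v)=-0.7919216128 dn(u+v)=0.9986508963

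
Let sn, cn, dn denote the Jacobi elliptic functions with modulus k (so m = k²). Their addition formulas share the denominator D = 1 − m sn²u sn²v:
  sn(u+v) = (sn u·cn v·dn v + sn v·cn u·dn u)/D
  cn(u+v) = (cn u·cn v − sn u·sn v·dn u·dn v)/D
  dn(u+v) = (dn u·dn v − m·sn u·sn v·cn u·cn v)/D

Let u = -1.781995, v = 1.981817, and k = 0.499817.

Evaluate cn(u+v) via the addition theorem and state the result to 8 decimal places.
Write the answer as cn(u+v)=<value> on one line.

sn u = -0.996517691251703, cn u = -0.08338159882357404, dn u = 0.867133102351403
sn v = 0.9670439494000468, cn v = -0.2546095047887249, dn v = 0.8754299546543749
m = k² = 0.249817033489
D = 1 − m·sn²u·sn²v = 0.7680018631065052
cn(u+v) = (cn u·cn v − sn u·sn v·dn u·dn v)/D = 0.7527702790226531/0.7680018631065052 = 0.9801672563367991

cn(u+v)=0.98016726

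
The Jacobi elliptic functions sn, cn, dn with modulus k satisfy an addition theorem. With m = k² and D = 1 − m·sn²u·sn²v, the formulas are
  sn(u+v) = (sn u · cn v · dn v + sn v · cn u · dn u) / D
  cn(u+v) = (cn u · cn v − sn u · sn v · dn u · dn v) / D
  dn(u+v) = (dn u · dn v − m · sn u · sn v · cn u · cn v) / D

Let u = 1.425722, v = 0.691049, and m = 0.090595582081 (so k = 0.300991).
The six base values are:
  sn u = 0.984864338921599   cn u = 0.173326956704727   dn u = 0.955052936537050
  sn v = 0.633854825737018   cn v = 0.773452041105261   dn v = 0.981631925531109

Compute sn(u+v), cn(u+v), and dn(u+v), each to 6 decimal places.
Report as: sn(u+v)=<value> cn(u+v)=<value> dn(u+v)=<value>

m = k² = 0.090595582081
D = 1 − m·sn²u·sn²v = 0.9646947373677093
sn(u+v) = (sn u·cn v·dn v + sn v·cn u·dn u)/D = 0.8526795961519415/0.9646947373677093 = 0.8838854024212725
cn(u+v) = (cn u·cn v − sn u·sn v·dn u·dn v)/D = -0.4511911375582586/0.9646947373677093 = -0.4677035336477426
dn(u+v) = (dn u·dn v − m·sn u·sn v·cn u·cn v)/D = 0.9299286459075755/0.9646947373677093 = 0.9639615620222026

sn(u+v)=0.883885 cn(u+v)=-0.467704 dn(u+v)=0.963962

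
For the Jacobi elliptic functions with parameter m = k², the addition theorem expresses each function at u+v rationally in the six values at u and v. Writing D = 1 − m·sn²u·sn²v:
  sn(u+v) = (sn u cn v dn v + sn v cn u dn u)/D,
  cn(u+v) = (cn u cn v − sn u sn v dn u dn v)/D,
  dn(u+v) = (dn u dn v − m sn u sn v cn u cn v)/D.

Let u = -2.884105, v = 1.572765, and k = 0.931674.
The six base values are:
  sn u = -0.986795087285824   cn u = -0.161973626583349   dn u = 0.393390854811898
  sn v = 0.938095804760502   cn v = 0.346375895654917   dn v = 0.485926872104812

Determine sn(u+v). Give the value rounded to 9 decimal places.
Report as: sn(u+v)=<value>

m = k² = 0.868016442276
D = 1 − m·sn²u·sn²v = 0.2561655357297223
sn(u+v) = (sn u·cn v·dn v + sn v·cn u·dn u)/D = -0.2258652658842205/0.2561655357297223 = -0.8817160561463223

sn(u+v)=-0.881716056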